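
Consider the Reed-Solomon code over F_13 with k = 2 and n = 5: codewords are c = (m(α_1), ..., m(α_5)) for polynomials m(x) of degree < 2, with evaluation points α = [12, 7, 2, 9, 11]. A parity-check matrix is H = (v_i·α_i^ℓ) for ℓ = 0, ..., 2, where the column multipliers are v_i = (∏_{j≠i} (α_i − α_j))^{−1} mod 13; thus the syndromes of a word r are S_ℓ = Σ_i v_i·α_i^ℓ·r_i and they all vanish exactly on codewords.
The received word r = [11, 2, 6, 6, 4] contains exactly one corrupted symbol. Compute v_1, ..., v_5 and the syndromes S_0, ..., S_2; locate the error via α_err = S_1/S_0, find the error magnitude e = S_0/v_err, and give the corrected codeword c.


S = (7, 11, 8), error at position 4, error magnitude e = 3, c = [11, 2, 6, 3, 4].

Step 1: column multipliers v_i = (∏_{j≠i}(α_i − α_j))^{−1} mod 13.
  i = 1 (α = 12): (12−7)(12−2)(12−9)(12−11) = 5·10·3·1 = 150 ≡ 7, so v_1 = 7^{−1} = 2 (mod 13).
  i = 2 (α = 7): (7−12)(7−2)(7−9)(7−11) = (−5)·5·(−2)·(−4) = −200 ≡ 8, so v_2 = 8^{−1} = 5 (mod 13).
  i = 3 (α = 2): (2−12)(2−7)(2−9)(2−11) = (−10)·(−5)·(−7)·(−9) = 3150 ≡ 4, so v_3 = 4^{−1} = 10 (mod 13).
  i = 4 (α = 9): (9−12)(9−7)(9−2)(9−11) = (−3)·2·7·(−2) = 84 ≡ 6, so v_4 = 6^{−1} = 11 (mod 13).
  i = 5 (α = 11): (11−12)(11−7)(11−2)(11−9) = (−1)·4·9·2 = −72 ≡ 6, so v_5 = 6^{−1} = 11 (mod 13).
  v = [2, 5, 10, 11, 11].
Step 2: syndromes of r = [11, 2, 6, 6, 4] (all sums mod 13).
  S_0 = Σ v_i r_i = 2·11 + 5·2 + 10·6 + 11·6 + 11·4 = 202 ≡ 7.
  S_1 = Σ v_i α_i r_i = 2·12·11 + 5·7·2 + 10·2·6 + 11·9·6 + 11·11·4 = 1532 ≡ 11.
  α_i^2 mod 13 = [1, 10, 4, 3, 4].
  S_2 = Σ v_i α_i^2 r_i = 2·1·11 + 5·10·2 + 10·4·6 + 11·3·6 + 11·4·4 = 736 ≡ 8.
  S = (7, 11, 8) ≠ 0, so r is not a codeword (an error is present).
Step 3: locate the error. For a single error e at position i, S_ℓ = v_i·e·α_i^ℓ, so α_err = S_1/S_0.
  S_0^{−1} = 7^{−1} = 2 (mod 13), so α_err = 11·2 = 22 ≡ 9 = α_4. Error position i = 4.
  Consistency check: S_2/S_1 = 8·6 = 48 ≡ 9 = α_err ✓ (single-error assumption holds).
Step 4: error magnitude e = S_0/v_4 = S_0·∏_{j≠4}(α_4 − α_j) = 7·6 = 42 ≡ 3 (mod 13).
Step 5: correct position 4: c_4 = r_4 − e = 6 − 3 ≡ 3 (mod 13). Hence c = [11, 2, 6, 3, 4].
  Check: interpolating c through the α_i gives m(x) = 5 + 7·x (degree < 2) with m(α_i) = c_i for every i, so c is indeed a codeword.


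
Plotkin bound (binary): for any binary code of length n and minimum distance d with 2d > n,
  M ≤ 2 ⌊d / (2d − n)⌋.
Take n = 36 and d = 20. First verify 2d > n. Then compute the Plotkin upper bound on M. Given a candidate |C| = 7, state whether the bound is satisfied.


Plotkin bound M ≤ 10; given |C| = 7 ≤ bound (satisfied).

Check applicability: 2d = 40, n = 36.
2d − n = 4 > 0, so Plotkin applies.
Compute d/(2d−n) = 20/4 ≈ 5.0000.
⌊d/(2d−n)⌋ = 5.
Plotkin bound: M ≤ 2·5 = 10.
Given |C| = 7, check: satisfied.
This |C| is below the Plotkin bound.


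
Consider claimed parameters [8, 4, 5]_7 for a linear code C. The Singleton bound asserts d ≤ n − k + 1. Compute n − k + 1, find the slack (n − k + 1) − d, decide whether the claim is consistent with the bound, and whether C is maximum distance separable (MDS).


Singleton RHS = n − k + 1 = 5, slack = 0, bound satisfied, MDS.

Singleton bound: d ≤ n − k + 1.
Here n = 8, k = 4, so n − k + 1 = 5.
Given d = 5, check d ≤ 5: YES.
Slack = (n − k + 1) − d = 0.
The code is MDS (slack = 0).
Description: the claimed parameters are [8, 4, 5]_7; such a code would be MDS (meets Singleton bound).


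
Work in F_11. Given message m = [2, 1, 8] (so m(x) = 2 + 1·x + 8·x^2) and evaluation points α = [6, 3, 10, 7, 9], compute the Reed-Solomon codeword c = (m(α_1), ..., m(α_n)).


c = [10, 0, 9, 5, 10]

Message polynomial: m(x) = 2 + 1·x + 8·x^2 (mod 11).
For each evaluation point α_i, compute m(α_i) mod 11:
  α_1 = 6: Horner steps 8 → 5 → 10, so m(6) = 10.
  α_2 = 3: Horner steps 8 → 3 → 0, so m(3) = 0.
  α_3 = 10: Horner steps 8 → 4 → 9, so m(10) = 9.
  α_4 = 7: Horner steps 8 → 2 → 5, so m(7) = 5.
  α_5 = 9: Horner steps 8 → 7 → 10, so m(9) = 10.
Codeword c = [10, 0, 9, 5, 10] ∈ F_11^5.


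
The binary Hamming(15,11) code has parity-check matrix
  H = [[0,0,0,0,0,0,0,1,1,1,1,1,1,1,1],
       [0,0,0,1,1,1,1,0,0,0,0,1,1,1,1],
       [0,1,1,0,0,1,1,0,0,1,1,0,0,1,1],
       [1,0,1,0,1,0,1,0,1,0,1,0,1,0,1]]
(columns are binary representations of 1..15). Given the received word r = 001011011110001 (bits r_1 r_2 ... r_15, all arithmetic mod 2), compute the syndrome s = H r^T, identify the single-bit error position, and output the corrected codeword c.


s = (1, 1, 1, 1)^T, error position = 15, corrected codeword c = 001011011110000

Compute s = H r^T mod 2 one row at a time:
  s_1 = 1 + 1 + 1 + 1 + 0 + 0 + 0 + 1 = 5 ≡ 1 (mod 2).
  s_2 = 0 + 1 + 1 + 0 + 0 + 0 + 0 + 1 = 3 ≡ 1 (mod 2).
  s_3 = 0 + 1 + 1 + 0 + 1 + 1 + 0 + 1 = 5 ≡ 1 (mod 2).
  s_4 = 0 + 1 + 1 + 0 + 1 + 1 + 0 + 1 = 5 ≡ 1 (mod 2).
s = (1, 1, 1, 1)^T — this equals column 15 of H (binary 1111), so error is at position 15.
Correct: flip bit 15 of r = 001011011110001 to get c = 001011011110000.


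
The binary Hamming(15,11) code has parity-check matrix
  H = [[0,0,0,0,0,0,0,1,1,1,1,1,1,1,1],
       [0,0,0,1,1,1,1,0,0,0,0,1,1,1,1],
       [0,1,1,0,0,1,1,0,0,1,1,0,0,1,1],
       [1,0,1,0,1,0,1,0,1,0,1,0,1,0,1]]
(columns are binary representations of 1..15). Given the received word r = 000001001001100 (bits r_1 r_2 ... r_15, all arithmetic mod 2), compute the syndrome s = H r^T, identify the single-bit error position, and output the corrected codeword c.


s = (1, 1, 1, 0)^T, error position = 14, corrected codeword c = 000001001001110

Compute s = H r^T mod 2 one row at a time:
  s_1 = 0 + 1 + 0 + 0 + 1 + 1 + 0 + 0 = 3 ≡ 1 (mod 2).
  s_2 = 0 + 0 + 1 + 0 + 1 + 1 + 0 + 0 = 3 ≡ 1 (mod 2).
  s_3 = 0 + 0 + 1 + 0 + 0 + 0 + 0 + 0 = 1 ≡ 1 (mod 2).
  s_4 = 0 + 0 + 0 + 0 + 1 + 0 + 1 + 0 = 2 ≡ 0 (mod 2).
s = (1, 1, 1, 0)^T — this equals column 14 of H (binary 1110), so error is at position 14.
Correct: flip bit 14 of r = 000001001001100 to get c = 000001001001110.


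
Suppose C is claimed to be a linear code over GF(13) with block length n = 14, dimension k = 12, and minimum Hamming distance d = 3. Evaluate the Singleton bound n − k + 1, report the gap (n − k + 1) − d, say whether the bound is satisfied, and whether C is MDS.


Singleton RHS = n − k + 1 = 3, slack = 0, bound satisfied, MDS.

Singleton bound: d ≤ n − k + 1.
Here n = 14, k = 12, so n − k + 1 = 3.
Given d = 3, check d ≤ 3: YES.
Slack = (n − k + 1) − d = 0.
The code is MDS (slack = 0).
Description: the claimed parameters are [14, 12, 3]_13; such a code would be MDS (meets Singleton bound).


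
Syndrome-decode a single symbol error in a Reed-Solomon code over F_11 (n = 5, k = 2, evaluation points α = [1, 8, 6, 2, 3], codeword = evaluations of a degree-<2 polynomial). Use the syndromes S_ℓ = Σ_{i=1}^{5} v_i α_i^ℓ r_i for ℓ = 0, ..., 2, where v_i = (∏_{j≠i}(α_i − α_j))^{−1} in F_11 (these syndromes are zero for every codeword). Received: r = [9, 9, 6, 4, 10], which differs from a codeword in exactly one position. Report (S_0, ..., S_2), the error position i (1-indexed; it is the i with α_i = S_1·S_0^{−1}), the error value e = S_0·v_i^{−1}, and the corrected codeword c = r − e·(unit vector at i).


S = (1, 8, 9), error at position 2, error magnitude e = 2, c = [9, 7, 6, 4, 10].

Step 1: column multipliers v_i = (∏_{j≠i}(α_i − α_j))^{−1} mod 11.
  i = 1 (α = 1): (1−8)(1−6)(1−2)(1−3) = (−7)·(−5)·(−1)·(−2) = 70 ≡ 4, so v_1 = 4^{−1} = 3 (mod 11).
  i = 2 (α = 8): (8−1)(8−6)(8−2)(8−3) = 7·2·6·5 = 420 ≡ 2, so v_2 = 2^{−1} = 6 (mod 11).
  i = 3 (α = 6): (6−1)(6−8)(6−2)(6−3) = 5·(−2)·4·3 = −120 ≡ 1, so v_3 = 1^{−1} = 1 (mod 11).
  i = 4 (α = 2): (2−1)(2−8)(2−6)(2−3) = 1·(−6)·(−4)·(−1) = −24 ≡ 9, so v_4 = 9^{−1} = 5 (mod 11).
  i = 5 (α = 3): (3−1)(3−8)(3−6)(3−2) = 2·(−5)·(−3)·1 = 30 ≡ 8, so v_5 = 8^{−1} = 7 (mod 11).
  v = [3, 6, 1, 5, 7].
Step 2: syndromes of r = [9, 9, 6, 4, 10] (all sums mod 11).
  S_0 = Σ v_i r_i = 3·9 + 6·9 + 1·6 + 5·4 + 7·10 = 177 ≡ 1.
  S_1 = Σ v_i α_i r_i = 3·1·9 + 6·8·9 + 1·6·6 + 5·2·4 + 7·3·10 = 745 ≡ 8.
  α_i^2 mod 11 = [1, 9, 3, 4, 9].
  S_2 = Σ v_i α_i^2 r_i = 3·1·9 + 6·9·9 + 1·3·6 + 5·4·4 + 7·9·10 = 1241 ≡ 9.
  S = (1, 8, 9) ≠ 0, so r is not a codeword (an error is present).
Step 3: locate the error. For a single error e at position i, S_ℓ = v_i·e·α_i^ℓ, so α_err = S_1/S_0.
  S_0^{−1} = 1^{−1} = 1 (mod 11), so α_err = 8·1 = 8 ≡ 8 = α_2. Error position i = 2.
  Consistency check: S_2/S_1 = 9·7 = 63 ≡ 8 = α_err ✓ (single-error assumption holds).
Step 4: error magnitude e = S_0/v_2 = S_0·∏_{j≠2}(α_2 − α_j) = 1·2 = 2 ≡ 2 (mod 11).
Step 5: correct position 2: c_2 = r_2 − e = 9 − 2 ≡ 7 (mod 11). Hence c = [9, 7, 6, 4, 10].
  Check: interpolating c through the α_i gives m(x) = 3 + 6·x (degree < 2) with m(α_i) = c_i for every i, so c is indeed a codeword.


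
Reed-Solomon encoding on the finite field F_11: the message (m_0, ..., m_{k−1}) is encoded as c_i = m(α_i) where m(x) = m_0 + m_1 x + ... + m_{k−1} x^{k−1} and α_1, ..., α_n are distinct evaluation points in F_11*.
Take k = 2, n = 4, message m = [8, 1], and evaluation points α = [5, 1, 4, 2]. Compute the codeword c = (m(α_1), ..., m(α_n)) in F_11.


c = [2, 9, 1, 10]

Message polynomial: m(x) = 8 + 1·x (mod 11).
For each evaluation point α_i, compute m(α_i) mod 11:
  α_1 = 5: Horner steps 1 → 2, so m(5) = 2.
  α_2 = 1: Horner steps 1 → 9, so m(1) = 9.
  α_3 = 4: Horner steps 1 → 1, so m(4) = 1.
  α_4 = 2: Horner steps 1 → 10, so m(2) = 10.
Codeword c = [2, 9, 1, 10] ∈ F_11^4.


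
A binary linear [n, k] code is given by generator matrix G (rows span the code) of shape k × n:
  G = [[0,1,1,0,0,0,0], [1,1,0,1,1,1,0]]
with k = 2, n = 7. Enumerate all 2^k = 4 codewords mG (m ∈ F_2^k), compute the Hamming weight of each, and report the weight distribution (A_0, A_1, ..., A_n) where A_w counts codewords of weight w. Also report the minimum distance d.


Weight distribution: A_0 = 1, A_2 = 1, A_5 = 2. Minimum distance d = 2.

Enumerate all 2^2 = 4 messages m ∈ F_2^2.
For each, compute codeword c = mG in F_2^7, then tally its weight.
  m = 00 → c = 0000000, weight = 0.
  m = 10 → c = 0110000, weight = 2.
  m = 01 → c = 1101110, weight = 5.
  m = 11 → c = 1011110, weight = 5.
Tally weights:
  weight 0: 1 codewords.
  weight 2: 1 codewords.
  weight 5: 2 codewords.
Minimum distance d = smallest w > 0 with A_w > 0 = 2.
Sanity: Σ A_w = 4 = 2^2 = 4 ✓.


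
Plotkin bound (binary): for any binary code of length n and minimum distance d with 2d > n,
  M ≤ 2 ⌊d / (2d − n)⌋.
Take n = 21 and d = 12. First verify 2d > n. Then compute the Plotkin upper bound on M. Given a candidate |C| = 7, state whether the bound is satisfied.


Plotkin bound M ≤ 8; given |C| = 7 ≤ bound (satisfied).

Check applicability: 2d = 24, n = 21.
2d − n = 3 > 0, so Plotkin applies.
Compute d/(2d−n) = 12/3 ≈ 4.0000.
⌊d/(2d−n)⌋ = 4.
Plotkin bound: M ≤ 2·4 = 8.
Given |C| = 7, check: satisfied.
This |C| is below the Plotkin bound.


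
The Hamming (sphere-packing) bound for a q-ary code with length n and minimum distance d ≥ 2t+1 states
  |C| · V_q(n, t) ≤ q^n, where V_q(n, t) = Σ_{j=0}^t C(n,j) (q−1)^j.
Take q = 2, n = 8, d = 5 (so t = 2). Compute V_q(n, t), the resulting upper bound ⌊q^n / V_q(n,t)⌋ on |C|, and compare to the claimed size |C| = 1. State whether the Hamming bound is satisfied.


V_q(n, t) = 37, q^n = 256, Hamming bound = 6, |C| = 1 ≤ bound (satisfied).

Step 1: Compute V_q(n, t) = Σ_{j=0}^2 C(n, j) (q−1)^j.
  j = 0: C(8,0)·(1)^0 = 1·1 = 1.
  j = 1: C(8,1)·(1)^1 = 8·1 = 8.
  j = 2: C(8,2)·(1)^2 = 28·1 = 28.
  V_q(n, t) = 1 + 8 + 28 = 37.
Step 2: q^n = 2^8 = 256.
Step 3: Hamming bound ⌊q^n / V_q(n,t)⌋ = ⌊256/37⌋ = 6.
Step 4: Compare |C| = 1 to 6: satisfied.
The claimed |C| lies below the Hamming bound.


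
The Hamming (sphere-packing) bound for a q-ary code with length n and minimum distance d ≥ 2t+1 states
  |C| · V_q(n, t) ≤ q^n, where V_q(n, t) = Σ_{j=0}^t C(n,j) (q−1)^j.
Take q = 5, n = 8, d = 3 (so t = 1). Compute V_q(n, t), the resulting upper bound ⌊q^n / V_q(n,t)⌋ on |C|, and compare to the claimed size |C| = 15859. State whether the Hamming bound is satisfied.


V_q(n, t) = 33, q^n = 390625, Hamming bound = 11837, |C| = 15859 > bound (violated).

Step 1: Compute V_q(n, t) = Σ_{j=0}^1 C(n, j) (q−1)^j.
  j = 0: C(8,0)·(4)^0 = 1·1 = 1.
  j = 1: C(8,1)·(4)^1 = 8·4 = 32.
  V_q(n, t) = 1 + 32 = 33.
Step 2: q^n = 5^8 = 390625.
Step 3: Hamming bound ⌊q^n / V_q(n,t)⌋ = ⌊390625/33⌋ = 11837.
Step 4: Compare |C| = 15859 to 11837: violated.
The claimed |C| lies above the Hamming bound, so no 5-ary code of length 8 with d ≥ 3 can have 15859 codewords.


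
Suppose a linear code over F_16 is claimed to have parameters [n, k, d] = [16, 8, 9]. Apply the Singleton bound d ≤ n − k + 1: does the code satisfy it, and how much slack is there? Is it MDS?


Singleton RHS = n − k + 1 = 9, slack = 0, bound satisfied, MDS.

Singleton bound: d ≤ n − k + 1.
Here n = 16, k = 8, so n − k + 1 = 9.
Given d = 9, check d ≤ 9: YES.
Slack = (n − k + 1) − d = 0.
The code is MDS (slack = 0).
Description: the claimed parameters are [16, 8, 9]_16; such a code would be MDS (meets Singleton bound).


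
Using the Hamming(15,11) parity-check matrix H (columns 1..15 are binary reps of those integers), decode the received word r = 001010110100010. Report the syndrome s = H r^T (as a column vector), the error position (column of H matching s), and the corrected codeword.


s = (1, 1, 0, 1)^T, error position = 13, corrected codeword c = 001010110100110

Compute s = H r^T mod 2 one row at a time:
  s_1 = 1 + 0 + 1 + 0 + 0 + 0 + 1 + 0 = 3 ≡ 1 (mod 2).
  s_2 = 0 + 1 + 0 + 1 + 0 + 0 + 1 + 0 = 3 ≡ 1 (mod 2).
  s_3 = 0 + 1 + 0 + 1 + 1 + 0 + 1 + 0 = 4 ≡ 0 (mod 2).
  s_4 = 0 + 1 + 1 + 1 + 0 + 0 + 0 + 0 = 3 ≡ 1 (mod 2).
s = (1, 1, 0, 1)^T — this equals column 13 of H (binary 1101), so error is at position 13.
Correct: flip bit 13 of r = 001010110100010 to get c = 001010110100110.


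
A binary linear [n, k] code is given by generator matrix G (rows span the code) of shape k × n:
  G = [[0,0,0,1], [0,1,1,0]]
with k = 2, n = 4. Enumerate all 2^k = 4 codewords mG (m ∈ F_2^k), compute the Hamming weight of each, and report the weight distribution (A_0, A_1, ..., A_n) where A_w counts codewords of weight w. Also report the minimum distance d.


Weight distribution: A_0 = 1, A_1 = 1, A_2 = 1, A_3 = 1. Minimum distance d = 1.

Enumerate all 2^2 = 4 messages m ∈ F_2^2.
For each, compute codeword c = mG in F_2^4, then tally its weight.
  m = 00 → c = 0000, weight = 0.
  m = 10 → c = 0001, weight = 1.
  m = 01 → c = 0110, weight = 2.
  m = 11 → c = 0111, weight = 3.
Tally weights:
  weight 0: 1 codewords.
  weight 1: 1 codewords.
  weight 2: 1 codewords.
  weight 3: 1 codewords.
Minimum distance d = smallest w > 0 with A_w > 0 = 1.
Sanity: Σ A_w = 4 = 2^2 = 4 ✓.


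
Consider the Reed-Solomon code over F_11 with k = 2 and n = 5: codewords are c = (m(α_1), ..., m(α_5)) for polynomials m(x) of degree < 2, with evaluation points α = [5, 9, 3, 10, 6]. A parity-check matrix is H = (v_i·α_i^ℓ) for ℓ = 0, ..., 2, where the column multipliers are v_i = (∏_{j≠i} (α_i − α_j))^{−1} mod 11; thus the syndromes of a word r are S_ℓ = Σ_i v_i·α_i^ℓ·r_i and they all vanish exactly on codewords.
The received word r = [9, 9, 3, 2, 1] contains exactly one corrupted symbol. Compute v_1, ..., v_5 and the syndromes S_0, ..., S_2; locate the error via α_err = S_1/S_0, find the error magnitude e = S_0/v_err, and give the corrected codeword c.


S = (2, 7, 8), error at position 2, error magnitude e = 10, c = [9, 10, 3, 2, 1].

Step 1: column multipliers v_i = (∏_{j≠i}(α_i − α_j))^{−1} mod 11.
  i = 1 (α = 5): (5−9)(5−3)(5−10)(5−6) = (−4)·2·(−5)·(−1) = −40 ≡ 4, so v_1 = 4^{−1} = 3 (mod 11).
  i = 2 (α = 9): (9−5)(9−3)(9−10)(9−6) = 4·6·(−1)·3 = −72 ≡ 5, so v_2 = 5^{−1} = 9 (mod 11).
  i = 3 (α = 3): (3−5)(3−9)(3−10)(3−6) = (−2)·(−6)·(−7)·(−3) = 252 ≡ 10, so v_3 = 10^{−1} = 10 (mod 11).
  i = 4 (α = 10): (10−5)(10−9)(10−3)(10−6) = 5·1·7·4 = 140 ≡ 8, so v_4 = 8^{−1} = 7 (mod 11).
  i = 5 (α = 6): (6−5)(6−9)(6−3)(6−10) = 1·(−3)·3·(−4) = 36 ≡ 3, so v_5 = 3^{−1} = 4 (mod 11).
  v = [3, 9, 10, 7, 4].
Step 2: syndromes of r = [9, 9, 3, 2, 1] (all sums mod 11).
  S_0 = Σ v_i r_i = 3·9 + 9·9 + 10·3 + 7·2 + 4·1 = 156 ≡ 2.
  S_1 = Σ v_i α_i r_i = 3·5·9 + 9·9·9 + 10·3·3 + 7·10·2 + 4·6·1 = 1118 ≡ 7.
  α_i^2 mod 11 = [3, 4, 9, 1, 3].
  S_2 = Σ v_i α_i^2 r_i = 3·3·9 + 9·4·9 + 10·9·3 + 7·1·2 + 4·3·1 = 701 ≡ 8.
  S = (2, 7, 8) ≠ 0, so r is not a codeword (an error is present).
Step 3: locate the error. For a single error e at position i, S_ℓ = v_i·e·α_i^ℓ, so α_err = S_1/S_0.
  S_0^{−1} = 2^{−1} = 6 (mod 11), so α_err = 7·6 = 42 ≡ 9 = α_2. Error position i = 2.
  Consistency check: S_2/S_1 = 8·8 = 64 ≡ 9 = α_err ✓ (single-error assumption holds).
Step 4: error magnitude e = S_0/v_2 = S_0·∏_{j≠2}(α_2 − α_j) = 2·5 = 10 ≡ 10 (mod 11).
Step 5: correct position 2: c_2 = r_2 − e = 9 − 10 ≡ 10 (mod 11). Hence c = [9, 10, 3, 2, 1].
  Check: interpolating c through the α_i gives m(x) = 5 + 3·x (degree < 2) with m(α_i) = c_i for every i, so c is indeed a codeword.


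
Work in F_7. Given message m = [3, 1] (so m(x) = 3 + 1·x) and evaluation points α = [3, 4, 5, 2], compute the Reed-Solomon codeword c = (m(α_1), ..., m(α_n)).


c = [6, 0, 1, 5]

Message polynomial: m(x) = 3 + 1·x (mod 7).
For each evaluation point α_i, compute m(α_i) mod 7:
  α_1 = 3: Horner steps 1 → 6, so m(3) = 6.
  α_2 = 4: Horner steps 1 → 0, so m(4) = 0.
  α_3 = 5: Horner steps 1 → 1, so m(5) = 1.
  α_4 = 2: Horner steps 1 → 5, so m(2) = 5.
Codeword c = [6, 0, 1, 5] ∈ F_7^4.


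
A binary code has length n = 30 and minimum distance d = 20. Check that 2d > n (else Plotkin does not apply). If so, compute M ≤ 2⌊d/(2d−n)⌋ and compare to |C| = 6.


Plotkin bound M ≤ 4; given |C| = 6 > bound (violated).

Check applicability: 2d = 40, n = 30.
2d − n = 10 > 0, so Plotkin applies.
Compute d/(2d−n) = 20/10 ≈ 2.0000.
⌊d/(2d−n)⌋ = 2.
Plotkin bound: M ≤ 2·2 = 4.
Given |C| = 6, check: VIOLATED.
This |C| is above the Plotkin bound, so no binary code with n = 30, d = 20 and 6 codewords exists.


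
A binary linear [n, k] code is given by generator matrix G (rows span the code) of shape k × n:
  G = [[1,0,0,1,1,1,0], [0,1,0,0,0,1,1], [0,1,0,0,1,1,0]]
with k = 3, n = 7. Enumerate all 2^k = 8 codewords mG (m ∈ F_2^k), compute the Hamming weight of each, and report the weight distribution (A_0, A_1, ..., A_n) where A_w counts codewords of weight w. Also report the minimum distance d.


Weight distribution: A_0 = 1, A_2 = 1, A_3 = 3, A_4 = 2, A_5 = 1. Minimum distance d = 2.

Enumerate all 2^3 = 8 messages m ∈ F_2^3.
For each, compute codeword c = mG in F_2^7, then tally its weight.
  m = 000 → c = 0000000, weight = 0.
  m = 100 → c = 1001110, weight = 4.
  m = 010 → c = 0100011, weight = 3.
  m = 110 → c = 1101101, weight = 5.
  m = 001 → c = 0100110, weight = 3.
  m = 101 → c = 1101000, weight = 3.
  m = 011 → c = 0000101, weight = 2.
  m = 111 → c = 1001011, weight = 4.
Tally weights:
  weight 0: 1 codewords.
  weight 2: 1 codewords.
  weight 3: 3 codewords.
  weight 4: 2 codewords.
  weight 5: 1 codewords.
Minimum distance d = smallest w > 0 with A_w > 0 = 2.
Sanity: Σ A_w = 8 = 2^3 = 8 ✓.


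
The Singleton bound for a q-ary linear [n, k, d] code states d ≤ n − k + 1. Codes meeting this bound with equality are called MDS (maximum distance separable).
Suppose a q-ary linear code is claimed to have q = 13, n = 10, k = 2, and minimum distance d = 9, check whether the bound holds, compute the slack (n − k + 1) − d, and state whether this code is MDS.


Singleton RHS = n − k + 1 = 9, slack = 0, bound satisfied, MDS.

Singleton bound: d ≤ n − k + 1.
Here n = 10, k = 2, so n − k + 1 = 9.
Given d = 9, check d ≤ 9: YES.
Slack = (n − k + 1) − d = 0.
The code is MDS (slack = 0).
Description: the claimed parameters are [10, 2, 9]_13; such a code would be MDS (meets Singleton bound).


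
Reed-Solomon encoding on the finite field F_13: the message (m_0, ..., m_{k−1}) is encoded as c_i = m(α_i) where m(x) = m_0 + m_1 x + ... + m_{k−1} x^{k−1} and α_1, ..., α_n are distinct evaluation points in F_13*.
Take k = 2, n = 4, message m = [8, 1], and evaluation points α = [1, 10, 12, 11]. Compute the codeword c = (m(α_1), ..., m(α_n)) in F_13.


c = [9, 5, 7, 6]

Message polynomial: m(x) = 8 + 1·x (mod 13).
For each evaluation point α_i, compute m(α_i) mod 13:
  α_1 = 1: Horner steps 1 → 9, so m(1) = 9.
  α_2 = 10: Horner steps 1 → 5, so m(10) = 5.
  α_3 = 12: Horner steps 1 → 7, so m(12) = 7.
  α_4 = 11: Horner steps 1 → 6, so m(11) = 6.
Codeword c = [9, 5, 7, 6] ∈ F_13^4.


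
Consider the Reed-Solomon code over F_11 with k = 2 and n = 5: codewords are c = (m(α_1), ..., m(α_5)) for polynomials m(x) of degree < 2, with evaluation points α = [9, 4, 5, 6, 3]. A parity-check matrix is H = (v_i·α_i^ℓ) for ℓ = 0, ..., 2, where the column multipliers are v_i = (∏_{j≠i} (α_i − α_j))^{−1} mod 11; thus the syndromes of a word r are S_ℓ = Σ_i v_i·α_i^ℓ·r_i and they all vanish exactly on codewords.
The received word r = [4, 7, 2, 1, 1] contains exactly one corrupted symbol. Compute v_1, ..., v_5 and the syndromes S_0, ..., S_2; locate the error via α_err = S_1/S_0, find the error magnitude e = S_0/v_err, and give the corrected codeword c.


S = (1, 6, 3), error at position 4, error magnitude e = 4, c = [4, 7, 2, 8, 1].

Step 1: column multipliers v_i = (∏_{j≠i}(α_i − α_j))^{−1} mod 11.
  i = 1 (α = 9): (9−4)(9−5)(9−6)(9−3) = 5·4·3·6 = 360 ≡ 8, so v_1 = 8^{−1} = 7 (mod 11).
  i = 2 (α = 4): (4−9)(4−5)(4−6)(4−3) = (−5)·(−1)·(−2)·1 = −10 ≡ 1, so v_2 = 1^{−1} = 1 (mod 11).
  i = 3 (α = 5): (5−9)(5−4)(5−6)(5−3) = (−4)·1·(−1)·2 = 8 ≡ 8, so v_3 = 8^{−1} = 7 (mod 11).
  i = 4 (α = 6): (6−9)(6−4)(6−5)(6−3) = (−3)·2·1·3 = −18 ≡ 4, so v_4 = 4^{−1} = 3 (mod 11).
  i = 5 (α = 3): (3−9)(3−4)(3−5)(3−6) = (−6)·(−1)·(−2)·(−3) = 36 ≡ 3, so v_5 = 3^{−1} = 4 (mod 11).
  v = [7, 1, 7, 3, 4].
Step 2: syndromes of r = [4, 7, 2, 1, 1] (all sums mod 11).
  S_0 = Σ v_i r_i = 7·4 + 1·7 + 7·2 + 3·1 + 4·1 = 56 ≡ 1.
  S_1 = Σ v_i α_i r_i = 7·9·4 + 1·4·7 + 7·5·2 + 3·6·1 + 4·3·1 = 380 ≡ 6.
  α_i^2 mod 11 = [4, 5, 3, 3, 9].
  S_2 = Σ v_i α_i^2 r_i = 7·4·4 + 1·5·7 + 7·3·2 + 3·3·1 + 4·9·1 = 234 ≡ 3.
  S = (1, 6, 3) ≠ 0, so r is not a codeword (an error is present).
Step 3: locate the error. For a single error e at position i, S_ℓ = v_i·e·α_i^ℓ, so α_err = S_1/S_0.
  S_0^{−1} = 1^{−1} = 1 (mod 11), so α_err = 6·1 = 6 ≡ 6 = α_4. Error position i = 4.
  Consistency check: S_2/S_1 = 3·2 = 6 ≡ 6 = α_err ✓ (single-error assumption holds).
Step 4: error magnitude e = S_0/v_4 = S_0·∏_{j≠4}(α_4 − α_j) = 1·4 = 4 ≡ 4 (mod 11).
Step 5: correct position 4: c_4 = r_4 − e = 1 − 4 ≡ 8 (mod 11). Hence c = [4, 7, 2, 8, 1].
  Check: interpolating c through the α_i gives m(x) = 5 + 6·x (degree < 2) with m(α_i) = c_i for every i, so c is indeed a codeword.


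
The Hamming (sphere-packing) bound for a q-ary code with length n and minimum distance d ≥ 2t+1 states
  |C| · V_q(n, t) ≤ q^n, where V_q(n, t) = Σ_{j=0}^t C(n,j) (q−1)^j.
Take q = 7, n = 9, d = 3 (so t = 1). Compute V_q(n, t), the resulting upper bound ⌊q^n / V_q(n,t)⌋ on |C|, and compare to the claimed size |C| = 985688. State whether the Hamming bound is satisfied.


V_q(n, t) = 55, q^n = 40353607, Hamming bound = 733701, |C| = 985688 > bound (violated).

Step 1: Compute V_q(n, t) = Σ_{j=0}^1 C(n, j) (q−1)^j.
  j = 0: C(9,0)·(6)^0 = 1·1 = 1.
  j = 1: C(9,1)·(6)^1 = 9·6 = 54.
  V_q(n, t) = 1 + 54 = 55.
Step 2: q^n = 7^9 = 40353607.
Step 3: Hamming bound ⌊q^n / V_q(n,t)⌋ = ⌊40353607/55⌋ = 733701.
Step 4: Compare |C| = 985688 to 733701: violated.
The claimed |C| lies above the Hamming bound, so no 7-ary code of length 9 with d ≥ 3 can have 985688 codewords.


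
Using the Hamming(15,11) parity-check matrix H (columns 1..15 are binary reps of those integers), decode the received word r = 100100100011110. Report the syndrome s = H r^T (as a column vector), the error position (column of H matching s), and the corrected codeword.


s = (0, 1, 1, 0)^T, error position = 6, corrected codeword c = 100101100011110

Compute s = H r^T mod 2 one row at a time:
  s_1 = 0 + 0 + 0 + 1 + 1 + 1 + 1 + 0 = 4 ≡ 0 (mod 2).
  s_2 = 1 + 0 + 0 + 1 + 1 + 1 + 1 + 0 = 5 ≡ 1 (mod 2).
  s_3 = 0 + 0 + 0 + 1 + 0 + 1 + 1 + 0 = 3 ≡ 1 (mod 2).
  s_4 = 1 + 0 + 0 + 1 + 0 + 1 + 1 + 0 = 4 ≡ 0 (mod 2).
s = (0, 1, 1, 0)^T — this equals column 6 of H (binary 0110), so error is at position 6.
Correct: flip bit 6 of r = 100100100011110 to get c = 100101100011110.


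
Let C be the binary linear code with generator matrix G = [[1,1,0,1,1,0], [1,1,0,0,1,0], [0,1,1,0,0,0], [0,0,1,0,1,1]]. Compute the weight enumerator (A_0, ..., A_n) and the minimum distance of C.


Weight distribution: A_0 = 1, A_1 = 1, A_2 = 2, A_3 = 6, A_4 = 5, A_5 = 1. Minimum distance d = 1.

Enumerate all 2^4 = 16 messages m ∈ F_2^4.
For each, compute codeword c = mG in F_2^6, then tally its weight.
  m = 0000 → c = 000000, weight = 0.
  m = 1000 → c = 110110, weight = 4.
  m = 0100 → c = 110010, weight = 3.
  m = 1100 → c = 000100, weight = 1.
  m = 0010 → c = 011000, weight = 2.
  m = 1010 → c = 101110, weight = 4.
  m = 0110 → c = 101010, weight = 3.
  m = 1110 → c = 011100, weight = 3.
  m = 0001 → c = 001011, weight = 3.
  m = 1001 → c = 111101, weight = 5.
  m = 0101 → c = 111001, weight = 4.
  m = 1101 → c = 001111, weight = 4.
  m = 0011 → c = 010011, weight = 3.
  m = 1011 → c = 100101, weight = 3.
  m = 0111 → c = 100001, weight = 2.
  m = 1111 → c = 010111, weight = 4.
Tally weights:
  weight 0: 1 codewords.
  weight 1: 1 codewords.
  weight 2: 2 codewords.
  weight 3: 6 codewords.
  weight 4: 5 codewords.
  weight 5: 1 codewords.
Minimum distance d = smallest w > 0 with A_w > 0 = 1.
Sanity: Σ A_w = 16 = 2^4 = 16 ✓.


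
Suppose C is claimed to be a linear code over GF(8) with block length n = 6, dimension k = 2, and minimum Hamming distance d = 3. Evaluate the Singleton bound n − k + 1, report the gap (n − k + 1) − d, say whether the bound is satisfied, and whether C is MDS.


Singleton RHS = n − k + 1 = 5, slack = 2, bound satisfied, not MDS.

Singleton bound: d ≤ n − k + 1.
Here n = 6, k = 2, so n − k + 1 = 5.
Given d = 3, check d ≤ 5: YES.
Slack = (n − k + 1) − d = 2.
The code is NOT MDS (slack = 2 > 0).
Description: the claimed parameters are [6, 2, 3]_8; such a code would be non-MDS.


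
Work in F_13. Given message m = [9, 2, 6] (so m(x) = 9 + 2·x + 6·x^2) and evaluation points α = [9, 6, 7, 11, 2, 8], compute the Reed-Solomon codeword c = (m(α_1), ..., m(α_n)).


c = [6, 3, 5, 3, 11, 6]

Message polynomial: m(x) = 9 + 2·x + 6·x^2 (mod 13).
For each evaluation point α_i, compute m(α_i) mod 13:
  α_1 = 9: Horner steps 6 → 4 → 6, so m(9) = 6.
  α_2 = 6: Horner steps 6 → 12 → 3, so m(6) = 3.
  α_3 = 7: Horner steps 6 → 5 → 5, so m(7) = 5.
  α_4 = 11: Horner steps 6 → 3 → 3, so m(11) = 3.
  α_5 = 2: Horner steps 6 → 1 → 11, so m(2) = 11.
  α_6 = 8: Horner steps 6 → 11 → 6, so m(8) = 6.
Codeword c = [6, 3, 5, 3, 11, 6] ∈ F_13^6.


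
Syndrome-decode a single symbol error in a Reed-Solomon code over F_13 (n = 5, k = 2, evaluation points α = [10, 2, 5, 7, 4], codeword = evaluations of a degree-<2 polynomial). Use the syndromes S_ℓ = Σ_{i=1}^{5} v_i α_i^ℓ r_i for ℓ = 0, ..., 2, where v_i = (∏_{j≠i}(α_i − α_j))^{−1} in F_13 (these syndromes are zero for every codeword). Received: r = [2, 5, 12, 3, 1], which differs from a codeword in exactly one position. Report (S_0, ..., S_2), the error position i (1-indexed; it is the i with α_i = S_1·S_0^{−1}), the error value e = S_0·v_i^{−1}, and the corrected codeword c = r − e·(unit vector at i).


S = (8, 4, 2), error at position 4, error magnitude e = 8, c = [2, 5, 12, 8, 1].

Step 1: column multipliers v_i = (∏_{j≠i}(α_i − α_j))^{−1} mod 13.
  i = 1 (α = 10): (10−2)(10−5)(10−7)(10−4) = 8·5·3·6 = 720 ≡ 5, so v_1 = 5^{−1} = 8 (mod 13).
  i = 2 (α = 2): (2−10)(2−5)(2−7)(2−4) = (−8)·(−3)·(−5)·(−2) = 240 ≡ 6, so v_2 = 6^{−1} = 11 (mod 13).
  i = 3 (α = 5): (5−10)(5−2)(5−7)(5−4) = (−5)·3·(−2)·1 = 30 ≡ 4, so v_3 = 4^{−1} = 10 (mod 13).
  i = 4 (α = 7): (7−10)(7−2)(7−5)(7−4) = (−3)·5·2·3 = −90 ≡ 1, so v_4 = 1^{−1} = 1 (mod 13).
  i = 5 (α = 4): (4−10)(4−2)(4−5)(4−7) = (−6)·2·(−1)·(−3) = −36 ≡ 3, so v_5 = 3^{−1} = 9 (mod 13).
  v = [8, 11, 10, 1, 9].
Step 2: syndromes of r = [2, 5, 12, 3, 1] (all sums mod 13).
  S_0 = Σ v_i r_i = 8·2 + 11·5 + 10·12 + 1·3 + 9·1 = 203 ≡ 8.
  S_1 = Σ v_i α_i r_i = 8·10·2 + 11·2·5 + 10·5·12 + 1·7·3 + 9·4·1 = 927 ≡ 4.
  α_i^2 mod 13 = [9, 4, 12, 10, 3].
  S_2 = Σ v_i α_i^2 r_i = 8·9·2 + 11·4·5 + 10·12·12 + 1·10·3 + 9·3·1 = 1861 ≡ 2.
  S = (8, 4, 2) ≠ 0, so r is not a codeword (an error is present).
Step 3: locate the error. For a single error e at position i, S_ℓ = v_i·e·α_i^ℓ, so α_err = S_1/S_0.
  S_0^{−1} = 8^{−1} = 5 (mod 13), so α_err = 4·5 = 20 ≡ 7 = α_4. Error position i = 4.
  Consistency check: S_2/S_1 = 2·10 = 20 ≡ 7 = α_err ✓ (single-error assumption holds).
Step 4: error magnitude e = S_0/v_4 = S_0·∏_{j≠4}(α_4 − α_j) = 8·1 = 8 ≡ 8 (mod 13).
Step 5: correct position 4: c_4 = r_4 − e = 3 − 8 ≡ 8 (mod 13). Hence c = [2, 5, 12, 8, 1].
  Check: interpolating c through the α_i gives m(x) = 9 + 11·x (degree < 2) with m(α_i) = c_i for every i, so c is indeed a codeword.


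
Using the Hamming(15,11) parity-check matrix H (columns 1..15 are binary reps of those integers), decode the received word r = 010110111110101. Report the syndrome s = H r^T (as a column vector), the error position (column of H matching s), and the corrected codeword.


s = (0, 1, 1, 0)^T, error position = 6, corrected codeword c = 010111111110101

Compute s = H r^T mod 2 one row at a time:
  s_1 = 1 + 1 + 1 + 1 + 0 + 1 + 0 + 1 = 6 ≡ 0 (mod 2).
  s_2 = 1 + 1 + 0 + 1 + 0 + 1 + 0 + 1 = 5 ≡ 1 (mod 2).
  s_3 = 1 + 0 + 0 + 1 + 1 + 1 + 0 + 1 = 5 ≡ 1 (mod 2).
  s_4 = 0 + 0 + 1 + 1 + 1 + 1 + 1 + 1 = 6 ≡ 0 (mod 2).
s = (0, 1, 1, 0)^T — this equals column 6 of H (binary 0110), so error is at position 6.
Correct: flip bit 6 of r = 010110111110101 to get c = 010111111110101.


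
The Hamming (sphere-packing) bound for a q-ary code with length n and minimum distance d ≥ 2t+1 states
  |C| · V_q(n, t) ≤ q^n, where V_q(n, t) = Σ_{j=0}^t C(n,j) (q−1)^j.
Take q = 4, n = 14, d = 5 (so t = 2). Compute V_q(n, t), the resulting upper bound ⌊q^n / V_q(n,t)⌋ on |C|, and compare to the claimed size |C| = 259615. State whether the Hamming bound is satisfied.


V_q(n, t) = 862, q^n = 268435456, Hamming bound = 311410, |C| = 259615 ≤ bound (satisfied).

Step 1: Compute V_q(n, t) = Σ_{j=0}^2 C(n, j) (q−1)^j.
  j = 0: C(14,0)·(3)^0 = 1·1 = 1.
  j = 1: C(14,1)·(3)^1 = 14·3 = 42.
  j = 2: C(14,2)·(3)^2 = 91·9 = 819.
  V_q(n, t) = 1 + 42 + 819 = 862.
Step 2: q^n = 4^14 = 268435456.
Step 3: Hamming bound ⌊q^n / V_q(n,t)⌋ = ⌊268435456/862⌋ = 311410.
Step 4: Compare |C| = 259615 to 311410: satisfied.
The claimed |C| lies below the Hamming bound.


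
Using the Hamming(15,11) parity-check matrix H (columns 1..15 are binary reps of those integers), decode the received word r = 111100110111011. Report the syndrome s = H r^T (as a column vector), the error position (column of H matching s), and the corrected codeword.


s = (0, 1, 1, 1)^T, error position = 7, corrected codeword c = 111100010111011

Compute s = H r^T mod 2 one row at a time:
  s_1 = 1 + 0 + 1 + 1 + 1 + 0 + 1 + 1 = 6 ≡ 0 (mod 2).
  s_2 = 1 + 0 + 0 + 1 + 1 + 0 + 1 + 1 = 5 ≡ 1 (mod 2).
  s_3 = 1 + 1 + 0 + 1 + 1 + 1 + 1 + 1 = 7 ≡ 1 (mod 2).
  s_4 = 1 + 1 + 0 + 1 + 0 + 1 + 0 + 1 = 5 ≡ 1 (mod 2).
s = (0, 1, 1, 1)^T — this equals column 7 of H (binary 0111), so error is at position 7.
Correct: flip bit 7 of r = 111100110111011 to get c = 111100010111011.


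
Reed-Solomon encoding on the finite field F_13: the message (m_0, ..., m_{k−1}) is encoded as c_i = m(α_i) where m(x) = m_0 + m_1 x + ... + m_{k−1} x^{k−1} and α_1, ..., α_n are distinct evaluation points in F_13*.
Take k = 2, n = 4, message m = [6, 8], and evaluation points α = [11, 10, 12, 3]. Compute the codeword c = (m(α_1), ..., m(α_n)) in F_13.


c = [3, 8, 11, 4]

Message polynomial: m(x) = 6 + 8·x (mod 13).
For each evaluation point α_i, compute m(α_i) mod 13:
  α_1 = 11: Horner steps 8 → 3, so m(11) = 3.
  α_2 = 10: Horner steps 8 → 8, so m(10) = 8.
  α_3 = 12: Horner steps 8 → 11, so m(12) = 11.
  α_4 = 3: Horner steps 8 → 4, so m(3) = 4.
Codeword c = [3, 8, 11, 4] ∈ F_13^4.


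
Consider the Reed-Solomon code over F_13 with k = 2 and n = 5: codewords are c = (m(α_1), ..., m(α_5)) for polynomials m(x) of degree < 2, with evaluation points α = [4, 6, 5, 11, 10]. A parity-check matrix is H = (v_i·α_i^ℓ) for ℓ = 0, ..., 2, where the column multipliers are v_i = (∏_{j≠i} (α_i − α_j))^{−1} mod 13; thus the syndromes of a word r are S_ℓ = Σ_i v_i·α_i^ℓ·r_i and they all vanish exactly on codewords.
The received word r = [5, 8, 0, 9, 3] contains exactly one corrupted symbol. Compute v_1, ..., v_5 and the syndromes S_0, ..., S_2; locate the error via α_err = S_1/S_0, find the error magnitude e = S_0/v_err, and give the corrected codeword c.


S = (8, 2, 7), error at position 5, error magnitude e = 2, c = [5, 8, 0, 9, 1].

Step 1: column multipliers v_i = (∏_{j≠i}(α_i − α_j))^{−1} mod 13.
  i = 1 (α = 4): (4−6)(4−5)(4−11)(4−10) = (−2)·(−1)·(−7)·(−6) = 84 ≡ 6, so v_1 = 6^{−1} = 11 (mod 13).
  i = 2 (α = 6): (6−4)(6−5)(6−11)(6−10) = 2·1·(−5)·(−4) = 40 ≡ 1, so v_2 = 1^{−1} = 1 (mod 13).
  i = 3 (α = 5): (5−4)(5−6)(5−11)(5−10) = 1·(−1)·(−6)·(−5) = −30 ≡ 9, so v_3 = 9^{−1} = 3 (mod 13).
  i = 4 (α = 11): (11−4)(11−6)(11−5)(11−10) = 7·5·6·1 = 210 ≡ 2, so v_4 = 2^{−1} = 7 (mod 13).
  i = 5 (α = 10): (10−4)(10−6)(10−5)(10−11) = 6·4·5·(−1) = −120 ≡ 10, so v_5 = 10^{−1} = 4 (mod 13).
  v = [11, 1, 3, 7, 4].
Step 2: syndromes of r = [5, 8, 0, 9, 3] (all sums mod 13).
  S_0 = Σ v_i r_i = 11·5 + 1·8 + 3·0 + 7·9 + 4·3 = 138 ≡ 8.
  S_1 = Σ v_i α_i r_i = 11·4·5 + 1·6·8 + 3·5·0 + 7·11·9 + 4·10·3 = 1081 ≡ 2.
  α_i^2 mod 13 = [3, 10, 12, 4, 9].
  S_2 = Σ v_i α_i^2 r_i = 11·3·5 + 1·10·8 + 3·12·0 + 7·4·9 + 4·9·3 = 605 ≡ 7.
  S = (8, 2, 7) ≠ 0, so r is not a codeword (an error is present).
Step 3: locate the error. For a single error e at position i, S_ℓ = v_i·e·α_i^ℓ, so α_err = S_1/S_0.
  S_0^{−1} = 8^{−1} = 5 (mod 13), so α_err = 2·5 = 10 ≡ 10 = α_5. Error position i = 5.
  Consistency check: S_2/S_1 = 7·7 = 49 ≡ 10 = α_err ✓ (single-error assumption holds).
Step 4: error magnitude e = S_0/v_5 = S_0·∏_{j≠5}(α_5 − α_j) = 8·10 = 80 ≡ 2 (mod 13).
Step 5: correct position 5: c_5 = r_5 − e = 3 − 2 ≡ 1 (mod 13). Hence c = [5, 8, 0, 9, 1].
  Check: interpolating c through the α_i gives m(x) = 12 + 8·x (degree < 2) with m(α_i) = c_i for every i, so c is indeed a codeword.


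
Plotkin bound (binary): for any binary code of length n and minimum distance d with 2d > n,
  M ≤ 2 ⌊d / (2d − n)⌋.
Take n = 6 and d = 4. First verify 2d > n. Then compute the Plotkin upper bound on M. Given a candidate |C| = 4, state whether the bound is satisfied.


Plotkin bound M ≤ 4; given |C| = 4 ≤ bound (satisfied).

Check applicability: 2d = 8, n = 6.
2d − n = 2 > 0, so Plotkin applies.
Compute d/(2d−n) = 4/2 ≈ 2.0000.
⌊d/(2d−n)⌋ = 2.
Plotkin bound: M ≤ 2·2 = 4.
Given |C| = 4, check: satisfied.
This |C| is at the Plotkin bound.


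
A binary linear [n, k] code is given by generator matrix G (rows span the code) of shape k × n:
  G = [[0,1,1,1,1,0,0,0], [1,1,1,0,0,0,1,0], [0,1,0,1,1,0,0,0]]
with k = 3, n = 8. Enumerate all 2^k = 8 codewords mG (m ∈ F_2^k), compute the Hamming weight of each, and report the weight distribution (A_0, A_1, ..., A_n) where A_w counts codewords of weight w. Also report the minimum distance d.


Weight distribution: A_0 = 1, A_1 = 1, A_3 = 2, A_4 = 3, A_5 = 1. Minimum distance d = 1.

Enumerate all 2^3 = 8 messages m ∈ F_2^3.
For each, compute codeword c = mG in F_2^8, then tally its weight.
  m = 000 → c = 00000000, weight = 0.
  m = 100 → c = 01111000, weight = 4.
  m = 010 → c = 11100010, weight = 4.
  m = 110 → c = 10011010, weight = 4.
  m = 001 → c = 01011000, weight = 3.
  m = 101 → c = 00100000, weight = 1.
  m = 011 → c = 10111010, weight = 5.
  m = 111 → c = 11000010, weight = 3.
Tally weights:
  weight 0: 1 codewords.
  weight 1: 1 codewords.
  weight 3: 2 codewords.
  weight 4: 3 codewords.
  weight 5: 1 codewords.
Minimum distance d = smallest w > 0 with A_w > 0 = 1.
Sanity: Σ A_w = 8 = 2^3 = 8 ✓.


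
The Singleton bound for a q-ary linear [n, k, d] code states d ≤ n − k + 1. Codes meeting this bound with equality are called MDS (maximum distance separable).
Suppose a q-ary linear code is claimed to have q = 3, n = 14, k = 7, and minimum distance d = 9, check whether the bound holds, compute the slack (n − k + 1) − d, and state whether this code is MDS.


Singleton RHS = n − k + 1 = 8, slack = -1, bound violated (no such code; not MDS).

Singleton bound: d ≤ n − k + 1.
Here n = 14, k = 7, so n − k + 1 = 8.
Given d = 9, check d ≤ 8: NO.
Slack = (n − k + 1) − d = -1.
The slack is negative: d = 9 exceeds n − k + 1 = 8 by 1, so the Singleton bound is violated and no linear [14, 7, 9]_3 code can exist. In particular it is not MDS (MDS requires d = n − k + 1 exactly).
Description: the claimed parameters are [14, 7, 9]_3; such a code would be impossible (violates the Singleton bound).


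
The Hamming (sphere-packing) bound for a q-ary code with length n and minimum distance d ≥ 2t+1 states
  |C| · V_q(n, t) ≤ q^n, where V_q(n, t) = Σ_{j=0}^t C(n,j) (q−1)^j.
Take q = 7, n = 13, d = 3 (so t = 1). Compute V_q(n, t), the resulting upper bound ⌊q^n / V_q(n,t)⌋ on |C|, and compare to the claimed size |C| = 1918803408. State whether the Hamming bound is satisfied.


V_q(n, t) = 79, q^n = 96889010407, Hamming bound = 1226443169, |C| = 1918803408 > bound (violated).

Step 1: Compute V_q(n, t) = Σ_{j=0}^1 C(n, j) (q−1)^j.
  j = 0: C(13,0)·(6)^0 = 1·1 = 1.
  j = 1: C(13,1)·(6)^1 = 13·6 = 78.
  V_q(n, t) = 1 + 78 = 79.
Step 2: q^n = 7^13 = 96889010407.
Step 3: Hamming bound ⌊q^n / V_q(n,t)⌋ = ⌊96889010407/79⌋ = 1226443169.
Step 4: Compare |C| = 1918803408 to 1226443169: violated.
The claimed |C| lies above the Hamming bound, so no 7-ary code of length 13 with d ≥ 3 can have 1918803408 codewords.


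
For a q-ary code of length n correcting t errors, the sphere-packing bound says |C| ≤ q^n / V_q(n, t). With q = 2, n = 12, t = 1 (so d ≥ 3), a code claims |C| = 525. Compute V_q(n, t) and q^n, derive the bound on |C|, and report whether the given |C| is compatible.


V_q(n, t) = 13, q^n = 4096, Hamming bound = 315, |C| = 525 > bound (violated).

Step 1: Compute V_q(n, t) = Σ_{j=0}^1 C(n, j) (q−1)^j.
  j = 0: C(12,0)·(1)^0 = 1·1 = 1.
  j = 1: C(12,1)·(1)^1 = 12·1 = 12.
  V_q(n, t) = 1 + 12 = 13.
Step 2: q^n = 2^12 = 4096.
Step 3: Hamming bound ⌊q^n / V_q(n,t)⌋ = ⌊4096/13⌋ = 315.
Step 4: Compare |C| = 525 to 315: violated.
The claimed |C| lies above the Hamming bound, so no 2-ary code of length 12 with d ≥ 3 can have 525 codewords.
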